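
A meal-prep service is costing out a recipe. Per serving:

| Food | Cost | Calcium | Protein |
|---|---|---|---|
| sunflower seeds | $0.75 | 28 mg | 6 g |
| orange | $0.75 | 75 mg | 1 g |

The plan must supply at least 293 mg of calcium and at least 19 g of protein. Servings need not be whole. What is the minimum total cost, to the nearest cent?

$4.19

The cheapest plan sits at a corner of the feasible region — with two constraints it uses at most two foods.
sunflower seeds only: max(293/28, 19/6) = 10.46 servings → $7.85.
orange only: max(293/75, 19/1) = 19 servings → $14.25.
sunflower seeds + orange with both tight: 2.682 servings and 2.905 servings → $4.19.
The minimum over all feasible corners is $4.19.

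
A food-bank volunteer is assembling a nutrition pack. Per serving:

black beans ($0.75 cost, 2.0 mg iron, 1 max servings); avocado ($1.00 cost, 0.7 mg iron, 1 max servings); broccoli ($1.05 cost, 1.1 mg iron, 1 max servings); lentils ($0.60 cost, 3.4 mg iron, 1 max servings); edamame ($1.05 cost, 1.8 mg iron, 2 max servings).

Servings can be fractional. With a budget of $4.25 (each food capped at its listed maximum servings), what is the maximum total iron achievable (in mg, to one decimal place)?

Iron per dollar: lentils 5.667, black beans 2.667, edamame 1.714, broccoli 1.048, avocado 0.7.
Take 1 serving of lentils: spends $0.60, +3.4 mg iron (running total 3.4 mg).
Take 1 serving of black beans: spends $0.75, +2.0 mg iron (running total 5.4 mg).
Take 2 servings of edamame: spends $2.10, +3.6 mg iron (running total 9.0 mg).
Take 0.7619 servings of broccoli: spends $0.80, +0.8 mg iron (running total 9.8 mg).
Filling greedily by iron-per-dollar is optimal for one linear limit, giving 9.8 mg.

9.8 mg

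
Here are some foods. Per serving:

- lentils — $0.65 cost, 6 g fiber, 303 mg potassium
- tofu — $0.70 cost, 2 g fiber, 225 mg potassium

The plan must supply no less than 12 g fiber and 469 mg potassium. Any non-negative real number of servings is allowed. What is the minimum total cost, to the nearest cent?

$1.30

The cheapest plan sits at a corner of the feasible region — with two constraints it uses at most two foods.
lentils only: max(12/6, 469/303) = 2 servings → $1.30.
tofu only: max(12/2, 469/225) = 6 servings → $4.20.
lentils + tofu: the both-tight solution has a negative serving — not a feasible corner.
The minimum over all feasible corners is $1.30.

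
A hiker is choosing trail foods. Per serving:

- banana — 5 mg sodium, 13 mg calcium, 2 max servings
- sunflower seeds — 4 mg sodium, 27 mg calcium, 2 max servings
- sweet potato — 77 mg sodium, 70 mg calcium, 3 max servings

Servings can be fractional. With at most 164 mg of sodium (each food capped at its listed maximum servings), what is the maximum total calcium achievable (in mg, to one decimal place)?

Calcium per mg sodium: sunflower seeds 6.75, banana 2.6, sweet potato 0.9091.
Take 2 servings of sunflower seeds: uses 8 mg sodium, +54.0 mg calcium (running total 54.0 mg).
Take 2 servings of banana: uses 10 mg sodium, +26.0 mg calcium (running total 80.0 mg).
Take 1.896 servings of sweet potato: uses 146 mg sodium, +132.7 mg calcium (running total 212.7 mg).
Greedy by best ratio exhausts the sodium allowance optimally: 212.7 mg.

212.7 mg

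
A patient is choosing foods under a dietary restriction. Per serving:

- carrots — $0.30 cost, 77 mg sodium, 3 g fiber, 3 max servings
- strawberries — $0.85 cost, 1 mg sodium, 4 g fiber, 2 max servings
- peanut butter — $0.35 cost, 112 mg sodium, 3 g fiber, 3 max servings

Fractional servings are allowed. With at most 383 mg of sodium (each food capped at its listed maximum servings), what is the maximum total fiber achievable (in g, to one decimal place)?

Fiber per mg sodium: strawberries 4, carrots 0.03896, peanut butter 0.02679.
Take 2 servings of strawberries: uses 2 mg sodium, +8.0 g fiber (running total 8.0 g).
Take 3 servings of carrots: uses 231 mg sodium, +9.0 g fiber (running total 17.0 g).
Take 1.339 servings of peanut butter: uses 150 mg sodium, +4.0 g fiber (running total 21.0 g).
Filling greedily by fiber-per-mg sodium is optimal for one linear limit, giving 21.0 g.

21.0 g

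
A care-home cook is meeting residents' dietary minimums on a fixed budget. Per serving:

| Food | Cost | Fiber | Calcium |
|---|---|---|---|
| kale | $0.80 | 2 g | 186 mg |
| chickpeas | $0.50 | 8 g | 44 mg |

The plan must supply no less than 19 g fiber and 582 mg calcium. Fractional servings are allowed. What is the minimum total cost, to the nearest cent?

kale only: max(19/2, 582/186) = 9.5 servings → $7.60.
chickpeas only: max(19/8, 582/44) = 13.23 servings → $6.61.
kale + chickpeas with both tight: 2.729 servings and 1.693 servings → $3.03.
Cheapest feasible corner: $3.03.

$3.03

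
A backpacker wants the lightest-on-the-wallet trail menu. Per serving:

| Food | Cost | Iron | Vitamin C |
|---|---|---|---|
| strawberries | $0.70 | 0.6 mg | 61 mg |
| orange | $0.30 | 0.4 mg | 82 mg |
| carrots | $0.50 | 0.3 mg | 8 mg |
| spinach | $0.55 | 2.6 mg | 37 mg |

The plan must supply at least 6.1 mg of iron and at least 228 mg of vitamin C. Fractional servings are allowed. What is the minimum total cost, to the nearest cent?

$1.69

Compare the cost at each extreme point of the feasible region.
strawberries only: max(6.1/0.6, 228/61) = 10.17 servings → $7.12.
orange only: max(6.1/0.4, 228/82) = 15.25 servings → $4.58.
carrots only: max(6.1/0.3, 228/8) = 28.5 servings → $14.25.
spinach only: max(6.1/2.6, 228/37) = 6.162 servings → $3.39.
strawberries + orange: the both-tight solution has a negative serving — not a feasible corner.
strawberries + carrots with both tight: 1.452 servings and 17.43 servings → $9.73.
strawberries + spinach with both tight: 2.691 servings and 1.725 servings → $2.83.
orange + carrots with both tight: 0.9159 servings and 19.11 servings → $9.83.
orange + spinach with both tight: 1.85 servings and 2.061 servings → $1.69.
carrots + spinach: the both-tight solution has a negative serving — not a feasible corner.
The minimum over all feasible corners is $1.69.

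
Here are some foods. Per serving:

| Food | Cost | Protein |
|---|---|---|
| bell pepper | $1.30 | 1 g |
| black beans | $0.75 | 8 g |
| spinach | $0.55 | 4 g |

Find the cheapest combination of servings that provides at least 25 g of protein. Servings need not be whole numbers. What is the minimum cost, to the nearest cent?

$2.34

Cost per g of protein: black beans $0.0938, spinach $0.1375, bell pepper $1.3000.
With no serving limits, use only black beans: 25 g / 8 g = 3.125 servings × $0.75 = $2.34.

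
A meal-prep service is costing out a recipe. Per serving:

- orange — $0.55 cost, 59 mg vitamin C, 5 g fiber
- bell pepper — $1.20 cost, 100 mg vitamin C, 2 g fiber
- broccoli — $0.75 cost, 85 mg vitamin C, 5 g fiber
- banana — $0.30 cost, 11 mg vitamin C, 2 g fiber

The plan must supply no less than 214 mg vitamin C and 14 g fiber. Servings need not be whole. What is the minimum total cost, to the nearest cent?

At the optimum either one food covers both requirements or two foods hit both targets exactly; no other combination can be cheaper.
orange only: max(214/59, 14/5) = 3.627 servings → $1.99.
bell pepper only: max(214/100, 14/2) = 7 servings → $8.40.
broccoli only: max(214/85, 14/5) = 2.8 servings → $2.10.
banana only: max(214/11, 14/2) = 19.45 servings → $5.84.
orange + bell pepper with both tight: 2.545 servings and 0.6387 servings → $2.17.
orange + broccoli with both tight: 0.9231 servings and 1.877 servings → $1.92.
orange + banana: the both-tight solution has a negative serving — not a feasible corner.
bell pepper + broccoli with both targets exact would need a negative amount; discard.
bell pepper + banana with both tight: 1.539 servings and 5.461 servings → $3.49.
broccoli + banana with both tight: 2.383 servings and 1.043 servings → $2.10.
So the least-cost plan costs $1.92.

$1.92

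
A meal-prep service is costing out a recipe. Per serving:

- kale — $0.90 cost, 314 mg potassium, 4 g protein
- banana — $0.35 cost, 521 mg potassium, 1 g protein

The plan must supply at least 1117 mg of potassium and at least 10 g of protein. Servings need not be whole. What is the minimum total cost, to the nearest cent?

At the optimum either one food covers both requirements or two foods hit both targets exactly; no other combination can be cheaper.
kale only: max(1117/314, 10/4) = 3.557 servings → $3.20.
banana only: max(1117/521, 10/1) = 10 servings → $3.50.
kale + banana with both tight: 2.312 servings and 0.7503 servings → $2.34.
So the least-cost plan costs $2.34.

$2.34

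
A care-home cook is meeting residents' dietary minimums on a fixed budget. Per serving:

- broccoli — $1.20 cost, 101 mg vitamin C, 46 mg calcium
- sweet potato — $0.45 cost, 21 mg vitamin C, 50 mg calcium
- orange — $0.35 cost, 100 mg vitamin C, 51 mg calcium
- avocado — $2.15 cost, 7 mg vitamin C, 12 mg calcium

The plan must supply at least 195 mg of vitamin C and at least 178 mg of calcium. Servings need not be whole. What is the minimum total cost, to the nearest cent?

$1.22

A basic optimal solution has at most two foods positive. Try each food alone and each pair with both targets met exactly.
broccoli only: max(195/101, 178/46) = 3.87 servings → $4.64.
sweet potato only: max(195/21, 178/50) = 9.286 servings → $4.18.
orange only: max(195/100, 178/51) = 3.49 servings → $1.22.
avocado only: max(195/7, 178/12) = 27.86 servings → $59.89.
broccoli + sweet potato with both tight: 1.472 servings and 2.206 servings → $2.76.
broccoli + orange with both targets exact would need a negative amount; discard.
broccoli + avocado with both tight: 1.229 servings and 10.12 servings → $23.24.
sweet potato + orange with both tight: 1.999 servings and 1.53 servings → $1.44.
sweet potato + avocado with both targets exact would need a negative amount; discard.
orange + avocado with both tight: 1.298 servings and 9.318 servings → $20.49.
So the least-cost plan costs $1.22.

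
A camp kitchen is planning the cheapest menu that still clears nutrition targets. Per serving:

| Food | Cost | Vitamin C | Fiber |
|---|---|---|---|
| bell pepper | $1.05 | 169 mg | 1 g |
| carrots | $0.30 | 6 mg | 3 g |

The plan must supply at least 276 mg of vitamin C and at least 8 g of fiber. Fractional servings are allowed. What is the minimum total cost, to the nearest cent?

This is a tiny linear program; its minimum lies at a vertex of the feasible set. List the vertices and price them.
bell pepper only: max(276/169, 8/1) = 8 servings → $8.40.
carrots only: max(276/6, 8/3) = 46 servings → $13.80.
bell pepper + carrots with both tight: 1.557 servings and 2.148 servings → $2.28.
So the least-cost plan costs $2.28.

$2.28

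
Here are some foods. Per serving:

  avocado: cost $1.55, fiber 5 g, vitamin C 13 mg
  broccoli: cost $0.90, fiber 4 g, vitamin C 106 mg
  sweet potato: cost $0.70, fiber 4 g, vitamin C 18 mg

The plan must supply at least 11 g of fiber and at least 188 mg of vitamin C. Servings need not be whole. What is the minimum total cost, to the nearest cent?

$2.24

Check every corner: each single food scaled to meet both minima, and each pair solved so both constraints bind.
avocado only: max(11/5, 188/13) = 14.46 servings → $22.42.
broccoli only: max(11/4, 188/106) = 2.75 servings → $2.48.
sweet potato only: max(11/4, 188/18) = 10.44 servings → $7.31.
avocado + broccoli with both tight: 0.8661 servings and 1.667 servings → $2.84.
avocado + sweet potato with both targets exact would need a negative amount; discard.
broccoli + sweet potato with both tight: 1.574 servings and 1.176 servings → $2.24.
The minimum over all feasible corners is $2.24.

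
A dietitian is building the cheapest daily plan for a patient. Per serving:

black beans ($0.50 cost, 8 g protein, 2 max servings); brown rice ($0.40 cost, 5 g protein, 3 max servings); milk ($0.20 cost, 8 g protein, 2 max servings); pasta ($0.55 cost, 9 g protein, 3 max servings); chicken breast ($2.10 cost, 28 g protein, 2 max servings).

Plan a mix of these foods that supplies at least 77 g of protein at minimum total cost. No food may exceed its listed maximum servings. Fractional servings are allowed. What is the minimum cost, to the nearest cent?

Cost per g of protein: milk $0.0250, pasta $0.0611, black beans $0.0625, chicken breast $0.0750, brown rice $0.0800.
Take 2 servings of milk: +16.0 g protein for $0.40 (total $0.40, still need 61.0 g).
Take 3 servings of pasta: +27.0 g protein for $1.65 (total $2.05, still need 34.0 g).
Take 2 servings of black beans: +16.0 g protein for $1.00 (total $3.05, still need 18.0 g).
Take 0.6429 servings of chicken breast: +18.0 g protein for $1.35 (total $4.40, still need 0.0 g).
Greedy by cheapest-per-g is optimal for a single linear constraint, so the minimum cost is $4.40.

$4.40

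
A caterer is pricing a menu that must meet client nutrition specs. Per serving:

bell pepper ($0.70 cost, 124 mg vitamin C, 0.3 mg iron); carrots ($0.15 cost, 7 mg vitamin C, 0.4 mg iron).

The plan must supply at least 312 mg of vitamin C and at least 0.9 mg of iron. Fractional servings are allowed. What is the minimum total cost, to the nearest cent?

$1.80

With two linear requirements the optimum uses one or two foods; enumerate the corners.
bell pepper only: max(312/124, 0.9/0.3) = 3 servings → $2.10.
carrots only: max(312/7, 0.9/0.4) = 44.57 servings → $6.69.
bell pepper + carrots with both tight: 2.495 servings and 0.3789 servings → $1.80.
So the least-cost plan costs $1.80.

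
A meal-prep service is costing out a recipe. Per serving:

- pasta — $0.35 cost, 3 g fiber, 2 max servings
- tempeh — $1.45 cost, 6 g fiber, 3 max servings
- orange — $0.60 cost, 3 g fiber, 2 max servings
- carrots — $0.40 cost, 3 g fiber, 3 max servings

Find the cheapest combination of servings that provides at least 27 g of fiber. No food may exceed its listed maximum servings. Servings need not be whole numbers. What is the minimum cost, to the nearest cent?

$4.55

Cost per g of fiber: pasta $0.1167, carrots $0.1333, orange $0.2000, tempeh $0.2417.
Take 2 servings of pasta: +6.0 g fiber for $0.70 (total $0.70, still need 21.0 g).
Take 3 servings of carrots: +9.0 g fiber for $1.20 (total $1.90, still need 12.0 g).
Take 2 servings of orange: +6.0 g fiber for $1.20 (total $3.10, still need 6.0 g).
Take 1 serving of tempeh: +6.0 g fiber for $1.45 (total $4.55, still need 0.0 g).
Greedy by cheapest-per-g is optimal for a single linear constraint, so the minimum cost is $4.55.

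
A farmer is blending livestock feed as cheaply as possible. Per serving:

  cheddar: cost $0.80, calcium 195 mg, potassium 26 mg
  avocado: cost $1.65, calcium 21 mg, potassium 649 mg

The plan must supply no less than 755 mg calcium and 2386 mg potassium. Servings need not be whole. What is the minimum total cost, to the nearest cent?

$8.63

Compare the cost at each extreme point of the feasible region.
cheddar only: max(755/195, 2386/26) = 91.77 servings → $73.42.
avocado only: max(755/21, 2386/649) = 35.95 servings → $59.32.
cheddar + avocado with both tight: 3.491 servings and 3.537 servings → $8.63.
So the least-cost plan costs $8.63.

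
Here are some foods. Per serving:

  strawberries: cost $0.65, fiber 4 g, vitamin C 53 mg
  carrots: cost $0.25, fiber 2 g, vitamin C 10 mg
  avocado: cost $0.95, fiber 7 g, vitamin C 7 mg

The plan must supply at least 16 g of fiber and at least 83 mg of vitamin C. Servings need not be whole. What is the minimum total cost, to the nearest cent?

$2.01

Two binding constraints pin down two serving amounts, so the optimal mix uses at most two foods. The candidates are each food alone (scaled to the tighter of fiber/vitamin C) and each pair with both constraints tight.
strawberries only: max(16/4, 83/53) = 4 servings → $2.60.
carrots only: max(16/2, 83/10) = 8.3 servings → $2.08.
avocado only: max(16/7, 83/7) = 11.86 servings → $11.26.
strawberries + carrots with both tight: 0.09091 servings and 7.818 servings → $2.01.
strawberries + avocado with both tight: 1.367 servings and 1.504 servings → $2.32.
carrots + avocado: intersection lies outside the first quadrant.
Cheapest feasible corner: $2.01.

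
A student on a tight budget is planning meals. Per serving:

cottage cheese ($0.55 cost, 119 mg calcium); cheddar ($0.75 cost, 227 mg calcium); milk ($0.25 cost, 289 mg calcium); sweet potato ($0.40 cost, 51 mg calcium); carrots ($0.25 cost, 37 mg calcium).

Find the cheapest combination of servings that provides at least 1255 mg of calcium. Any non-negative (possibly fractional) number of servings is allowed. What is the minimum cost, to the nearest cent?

Cost per mg of calcium: milk $0.0009, cheddar $0.0033, cottage cheese $0.0046, carrots $0.0068, sweet potato $0.0078.
With no serving limits, use only milk: 1255 mg / 289 mg = 4.343 servings × $0.25 = $1.09.

$1.09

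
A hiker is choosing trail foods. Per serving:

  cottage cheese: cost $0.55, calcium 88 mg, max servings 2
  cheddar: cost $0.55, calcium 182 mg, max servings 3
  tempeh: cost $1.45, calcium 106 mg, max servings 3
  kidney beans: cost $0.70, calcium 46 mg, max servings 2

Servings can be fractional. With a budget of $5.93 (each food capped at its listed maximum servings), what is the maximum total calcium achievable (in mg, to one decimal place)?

954.5 mg

Calcium per dollar: cheddar 330.9, cottage cheese 160, tempeh 73.1, kidney beans 65.71.
Take 3 servings of cheddar: spends $1.65, +546.0 mg calcium (running total 546.0 mg).
Take 2 servings of cottage cheese: spends $1.10, +176.0 mg calcium (running total 722.0 mg).
Take 2.193 servings of tempeh: spends $3.18, +232.5 mg calcium (running total 954.5 mg).
Filling greedily by calcium-per-dollar is optimal for one linear limit, giving 954.5 mg.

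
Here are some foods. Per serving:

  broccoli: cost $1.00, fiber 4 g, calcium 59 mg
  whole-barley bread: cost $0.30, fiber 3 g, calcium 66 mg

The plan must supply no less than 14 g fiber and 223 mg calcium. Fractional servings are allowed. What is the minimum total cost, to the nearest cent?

$1.40

broccoli only: max(14/4, 223/59) = 3.78 servings → $3.78.
whole-barley bread only: max(14/3, 223/66) = 4.667 servings → $1.40.
broccoli + whole-barley bread with both tight: 2.931 servings and 0.7586 servings → $3.16.
Cheapest feasible corner: $1.40.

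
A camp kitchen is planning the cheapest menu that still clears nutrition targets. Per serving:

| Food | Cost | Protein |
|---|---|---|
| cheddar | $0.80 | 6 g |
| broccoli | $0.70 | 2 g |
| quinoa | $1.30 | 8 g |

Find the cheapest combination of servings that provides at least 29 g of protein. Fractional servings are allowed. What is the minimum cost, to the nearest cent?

$3.87

Cost per g of protein: cheddar $0.1333, quinoa $0.1625, broccoli $0.3500.
With no serving limits, use only cheddar: 29 g / 6 g = 4.833 servings × $0.80 = $3.87.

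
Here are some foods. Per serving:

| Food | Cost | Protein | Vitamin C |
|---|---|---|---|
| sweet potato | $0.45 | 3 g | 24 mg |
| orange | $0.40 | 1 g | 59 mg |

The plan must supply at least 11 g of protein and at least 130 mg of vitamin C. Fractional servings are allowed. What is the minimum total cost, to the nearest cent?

The cheapest plan sits at a corner of the feasible region — with two constraints it uses at most two foods.
sweet potato only: max(11/3, 130/24) = 5.417 servings → $2.44.
orange only: max(11/1, 130/59) = 11 servings → $4.40.
sweet potato + orange with both tight: 3.392 servings and 0.8235 servings → $1.86.
Cheapest feasible corner: $1.86.

$1.86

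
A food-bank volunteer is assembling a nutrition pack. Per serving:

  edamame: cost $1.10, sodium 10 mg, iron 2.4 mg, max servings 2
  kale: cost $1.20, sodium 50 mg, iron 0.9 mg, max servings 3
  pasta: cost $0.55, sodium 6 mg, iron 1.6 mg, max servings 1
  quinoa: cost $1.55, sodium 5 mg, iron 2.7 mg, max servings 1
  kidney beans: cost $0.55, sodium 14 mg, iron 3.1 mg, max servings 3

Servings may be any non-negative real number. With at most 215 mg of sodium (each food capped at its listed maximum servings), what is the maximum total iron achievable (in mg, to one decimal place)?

21.0 mg

Iron per mg sodium: quinoa 0.54, pasta 0.2667, edamame 0.24, kidney beans 0.2214, kale 0.018.
Take 1 serving of quinoa: uses 5 mg sodium, +2.7 mg iron (running total 2.7 mg).
Take 1 serving of pasta: uses 6 mg sodium, +1.6 mg iron (running total 4.3 mg).
Take 2 servings of edamame: uses 20 mg sodium, +4.8 mg iron (running total 9.1 mg).
Take 3 servings of kidney beans: uses 42 mg sodium, +9.3 mg iron (running total 18.4 mg).
Take 2.84 servings of kale: uses 142 mg sodium, +2.6 mg iron (running total 21.0 mg).
Greedy by best ratio exhausts the sodium allowance optimally: 21.0 mg.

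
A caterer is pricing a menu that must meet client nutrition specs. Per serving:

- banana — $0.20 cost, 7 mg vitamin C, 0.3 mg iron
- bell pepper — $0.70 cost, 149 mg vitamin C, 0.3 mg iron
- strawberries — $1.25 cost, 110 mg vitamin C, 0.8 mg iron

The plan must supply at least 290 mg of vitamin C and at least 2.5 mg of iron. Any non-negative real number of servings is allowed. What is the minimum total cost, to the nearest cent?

This is a tiny linear program; its minimum lies at a vertex of the feasible set. List the vertices and price them.
banana only: max(290/7, 2.5/0.3) = 41.43 servings → $8.29.
bell pepper only: max(290/149, 2.5/0.3) = 8.333 servings → $5.83.
strawberries only: max(290/110, 2.5/0.8) = 3.125 servings → $3.91.
banana + bell pepper with both tight: 6.702 servings and 1.631 servings → $2.48.
banana + strawberries with both tight: 1.569 servings and 2.536 servings → $3.48.
bell pepper + strawberries: the both-tight solution has a negative serving — not a feasible corner.
Cheapest feasible corner: $2.48.

$2.48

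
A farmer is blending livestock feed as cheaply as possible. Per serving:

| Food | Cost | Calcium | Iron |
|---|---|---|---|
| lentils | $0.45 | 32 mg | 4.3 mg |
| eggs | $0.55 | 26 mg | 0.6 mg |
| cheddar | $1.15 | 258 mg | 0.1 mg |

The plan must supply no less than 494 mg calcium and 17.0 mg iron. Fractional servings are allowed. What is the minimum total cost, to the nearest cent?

Compare the cost at each extreme point of the feasible region.
lentils only: max(494/32, 17.0/4.3) = 15.44 servings → $6.95.
eggs only: max(494/26, 17.0/0.6) = 28.33 servings → $15.58.
cheddar only: max(494/258, 17.0/0.1) = 170 servings → $195.50.
lentils + eggs with both tight: 1.572 servings and 17.06 servings → $10.09.
lentils + cheddar with both tight: 3.92 servings and 1.428 servings → $3.41.
eggs + cheddar with both targets exact would need a negative amount; discard.
Cheapest feasible corner: $3.41.

$3.41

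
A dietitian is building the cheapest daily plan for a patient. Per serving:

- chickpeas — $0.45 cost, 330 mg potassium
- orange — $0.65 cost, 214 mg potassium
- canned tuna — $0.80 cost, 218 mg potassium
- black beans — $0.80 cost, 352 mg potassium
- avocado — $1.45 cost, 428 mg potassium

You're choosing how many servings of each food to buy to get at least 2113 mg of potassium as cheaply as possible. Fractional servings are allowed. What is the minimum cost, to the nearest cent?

$2.88

Cost per mg of potassium: chickpeas $0.0014, black beans $0.0023, orange $0.0030, avocado $0.0034, canned tuna $0.0037.
With no serving limits, use only chickpeas: 2113 mg / 330 mg = 6.403 servings × $0.45 = $2.88.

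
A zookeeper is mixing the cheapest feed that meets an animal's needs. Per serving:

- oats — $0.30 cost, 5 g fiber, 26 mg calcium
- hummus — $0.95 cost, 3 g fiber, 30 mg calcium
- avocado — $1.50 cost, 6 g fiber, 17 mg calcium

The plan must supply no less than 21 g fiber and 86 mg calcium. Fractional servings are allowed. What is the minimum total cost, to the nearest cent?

$1.26

Check every corner: each single food scaled to meet both minima, and each pair solved so both constraints bind.
oats only: max(21/5, 86/26) = 4.2 servings → $1.26.
hummus only: max(21/3, 86/30) = 7 servings → $6.65.
avocado only: max(21/6, 86/17) = 5.059 servings → $7.59.
oats + hummus: intersection lies outside the first quadrant.
oats + avocado with both tight: 2.239 servings and 1.634 servings → $3.12.
hummus + avocado with both tight: 1.233 servings and 2.884 servings → $5.50.
Cheapest feasible corner: $1.26.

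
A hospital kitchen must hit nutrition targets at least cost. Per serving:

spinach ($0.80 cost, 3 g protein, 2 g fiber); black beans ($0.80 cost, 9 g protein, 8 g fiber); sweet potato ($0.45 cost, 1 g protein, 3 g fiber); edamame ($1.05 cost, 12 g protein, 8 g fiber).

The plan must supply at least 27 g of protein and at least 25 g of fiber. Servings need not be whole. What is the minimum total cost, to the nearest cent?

$2.50

An LP optimum is at a vertex; with two nutrient constraints at most two foods are used. Check each candidate.
spinach only: max(27/3, 25/2) = 12.5 servings → $10.00.
black beans only: max(27/9, 25/8) = 3.125 servings → $2.50.
sweet potato only: max(27/1, 25/3) = 27 servings → $12.15.
edamame only: max(27/12, 25/8) = 3.125 servings → $3.28.
spinach + black beans: the both-tight solution has a negative serving — not a feasible corner.
spinach + sweet potato with both tight: 8 servings and 3 servings → $7.75.
spinach + edamame (both tight): parallel constraints — no distinct corner.
black beans + sweet potato with both tight: 2.947 servings and 0.4737 servings → $2.57.
black beans + edamame with both targets exact would need a negative amount; discard.
sweet potato + edamame with both tight: 3 servings and 2 servings → $3.45.
Cheapest feasible corner: $2.50.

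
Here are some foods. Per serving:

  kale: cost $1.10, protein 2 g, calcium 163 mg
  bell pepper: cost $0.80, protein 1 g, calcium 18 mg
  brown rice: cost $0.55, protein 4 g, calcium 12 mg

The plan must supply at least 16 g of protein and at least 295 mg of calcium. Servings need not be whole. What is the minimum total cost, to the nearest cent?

Compare the cost at each extreme point of the feasible region.
kale only: max(16/2, 295/163) = 8 servings → $8.80.
bell pepper only: max(16/1, 295/18) = 16.39 servings → $13.11.
brown rice only: max(16/4, 295/12) = 24.58 servings → $13.52.
kale + bell pepper with both tight: 0.05512 servings and 15.89 servings → $12.77.
kale + brown rice with both tight: 1.573 servings and 3.213 servings → $3.50.
bell pepper + brown rice: intersection lies outside the first quadrant.
So the least-cost plan costs $3.50.

$3.50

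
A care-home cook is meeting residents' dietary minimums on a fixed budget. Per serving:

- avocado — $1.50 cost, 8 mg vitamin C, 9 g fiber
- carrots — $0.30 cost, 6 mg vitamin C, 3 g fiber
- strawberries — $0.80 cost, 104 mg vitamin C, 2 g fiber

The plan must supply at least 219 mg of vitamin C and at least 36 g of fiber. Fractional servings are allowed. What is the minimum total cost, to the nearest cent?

Two binding constraints pin down two serving amounts, so the optimal mix uses at most two foods. The candidates are each food alone (scaled to the tighter of vitamin C/fiber) and each pair with both constraints tight.
avocado only: max(219/8, 36/9) = 27.38 servings → $41.06.
carrots only: max(219/6, 36/3) = 36.5 servings → $10.95.
strawberries only: max(219/104, 36/2) = 18 servings → $14.40.
avocado + carrots with both targets exact would need a negative amount; discard.
avocado + strawberries with both tight: 3.593 servings and 1.829 servings → $6.85.
carrots + strawberries with both tight: 11.02 servings and 1.47 servings → $4.48.
The minimum over all feasible corners is $4.48.

$4.48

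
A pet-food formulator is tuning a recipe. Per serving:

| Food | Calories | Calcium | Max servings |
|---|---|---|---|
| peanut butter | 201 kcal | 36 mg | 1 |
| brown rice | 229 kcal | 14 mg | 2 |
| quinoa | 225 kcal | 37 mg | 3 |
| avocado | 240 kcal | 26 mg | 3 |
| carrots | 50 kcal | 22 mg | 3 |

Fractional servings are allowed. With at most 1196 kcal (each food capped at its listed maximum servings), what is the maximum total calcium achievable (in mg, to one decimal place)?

Calcium per kcal: carrots 0.44, peanut butter 0.1791, quinoa 0.1644, avocado 0.1083, brown rice 0.06114.
Take 3 servings of carrots: uses 150 kcal, +66.0 mg calcium (running total 66.0 mg).
Take 1 serving of peanut butter: uses 201 kcal, +36.0 mg calcium (running total 102.0 mg).
Take 3 servings of quinoa: uses 675 kcal, +111.0 mg calcium (running total 213.0 mg).
Take 0.7083 servings of avocado: uses 170 kcal, +18.4 mg calcium (running total 231.4 mg).
Filling greedily by calcium-per-kcal is optimal for one linear limit, giving 231.4 mg.

231.4 mg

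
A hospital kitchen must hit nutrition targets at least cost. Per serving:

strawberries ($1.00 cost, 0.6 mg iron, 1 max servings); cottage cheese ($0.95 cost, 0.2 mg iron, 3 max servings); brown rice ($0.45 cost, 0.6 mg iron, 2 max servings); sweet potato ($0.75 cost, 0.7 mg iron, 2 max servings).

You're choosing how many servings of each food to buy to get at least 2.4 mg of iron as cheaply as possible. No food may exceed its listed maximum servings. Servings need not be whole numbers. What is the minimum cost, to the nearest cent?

$2.19

Cost per mg of iron: brown rice $0.7500, sweet potato $1.0714, strawberries $1.6667, cottage cheese $4.7500.
Take 2 servings of brown rice: +1.2 mg iron for $0.90 (total $0.90, still need 1.2 mg).
Take 1.714 servings of sweet potato: +1.2 mg iron for $1.29 (total $2.19, still need 0.0 mg).
Greedy by cheapest-per-mg is optimal for a single linear constraint, so the minimum cost is $2.19.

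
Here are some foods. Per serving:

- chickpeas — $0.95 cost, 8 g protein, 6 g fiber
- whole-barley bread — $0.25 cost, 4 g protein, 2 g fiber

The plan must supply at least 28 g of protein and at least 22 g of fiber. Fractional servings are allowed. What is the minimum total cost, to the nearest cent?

For a min-cost LP with two ≥-constraints, a basic feasible solution has at most two positive variables.
chickpeas only: max(28/8, 22/6) = 3.667 servings → $3.48.
whole-barley bread only: max(28/4, 22/2) = 11 servings → $2.75.
chickpeas + whole-barley bread with both targets exact would need a negative amount; discard.
Cheapest feasible corner: $2.75.

$2.75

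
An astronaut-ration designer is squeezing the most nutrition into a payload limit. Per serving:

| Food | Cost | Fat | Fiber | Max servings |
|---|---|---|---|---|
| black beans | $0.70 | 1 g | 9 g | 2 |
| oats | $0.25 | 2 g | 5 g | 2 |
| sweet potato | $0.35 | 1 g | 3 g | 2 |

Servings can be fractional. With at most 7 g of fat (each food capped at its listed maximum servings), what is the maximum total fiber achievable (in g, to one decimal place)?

31.5 g

Fiber per g fat: black beans 9, sweet potato 3, oats 2.5.
Take 2 servings of black beans: uses 2 g fat, +18.0 g fiber (running total 18.0 g).
Take 2 servings of sweet potato: uses 2 g fat, +6.0 g fiber (running total 24.0 g).
Take 1.5 servings of oats: uses 3 g fat, +7.5 g fiber (running total 31.5 g).
Filling greedily by fiber-per-g fat is optimal for one linear limit, giving 31.5 g.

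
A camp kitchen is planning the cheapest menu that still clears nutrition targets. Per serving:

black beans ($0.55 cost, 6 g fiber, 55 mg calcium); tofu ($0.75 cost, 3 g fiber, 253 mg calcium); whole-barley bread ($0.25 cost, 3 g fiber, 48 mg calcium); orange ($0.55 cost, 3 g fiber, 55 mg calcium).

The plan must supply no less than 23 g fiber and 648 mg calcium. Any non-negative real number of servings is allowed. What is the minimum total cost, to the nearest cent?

$2.60

A basic optimal solution has at most two foods positive. Try each food alone and each pair with both targets met exactly.
black beans only: max(23/6, 648/55) = 11.78 servings → $6.48.
tofu only: max(23/3, 648/253) = 7.667 servings → $5.75.
whole-barley bread only: max(23/3, 648/48) = 13.5 servings → $3.38.
orange only: max(23/3, 648/55) = 11.78 servings → $6.48.
black beans + tofu with both tight: 2.864 servings and 1.939 servings → $3.03.
black beans + whole-barley bread: the both-tight solution has a negative serving — not a feasible corner.
black beans + orange: intersection lies outside the first quadrant.
tofu + whole-barley bread with both tight: 1.366 servings and 6.301 servings → $2.60.
tofu + orange with both tight: 1.143 servings and 6.524 servings → $4.45.
whole-barley bread + orange with both targets exact would need a negative amount; discard.
Cheapest feasible corner: $2.60.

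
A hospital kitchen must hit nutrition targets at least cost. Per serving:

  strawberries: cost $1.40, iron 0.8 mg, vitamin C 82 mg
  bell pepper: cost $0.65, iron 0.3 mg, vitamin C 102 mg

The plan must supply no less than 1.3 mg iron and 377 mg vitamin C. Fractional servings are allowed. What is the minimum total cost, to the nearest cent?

$2.70

Minimising a linear cost over {iron ≥ 1.3, vitamin C ≥ 377, servings ≥ 0} — the optimum is at a vertex, using one or two foods.
strawberries only: max(1.3/0.8, 377/82) = 4.598 servings → $6.44.
bell pepper only: max(1.3/0.3, 377/102) = 4.333 servings → $2.82.
strawberries + bell pepper with both tight: 0.3421 servings and 3.421 servings → $2.70.
So the least-cost plan costs $2.70.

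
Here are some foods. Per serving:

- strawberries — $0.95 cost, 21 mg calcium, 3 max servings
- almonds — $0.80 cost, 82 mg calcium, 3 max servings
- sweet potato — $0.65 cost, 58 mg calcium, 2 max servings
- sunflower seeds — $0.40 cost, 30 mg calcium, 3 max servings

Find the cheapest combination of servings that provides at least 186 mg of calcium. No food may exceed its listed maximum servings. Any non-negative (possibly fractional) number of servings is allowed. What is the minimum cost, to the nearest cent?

$1.81

Cost per mg of calcium: almonds $0.0098, sweet potato $0.0112, sunflower seeds $0.0133, strawberries $0.0452.
Take 2.268 servings of almonds: +186.0 mg calcium for $1.81 (total $1.81, still need 0.0 mg).
Greedy by cheapest-per-mg is optimal for a single linear constraint, so the minimum cost is $1.81.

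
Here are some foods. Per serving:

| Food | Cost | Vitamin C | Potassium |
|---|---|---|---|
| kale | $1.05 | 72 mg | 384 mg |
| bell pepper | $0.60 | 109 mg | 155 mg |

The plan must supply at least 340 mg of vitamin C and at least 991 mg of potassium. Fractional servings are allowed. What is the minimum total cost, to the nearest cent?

$3.05

With two linear requirements the optimum uses one or two foods; enumerate the corners.
kale only: max(340/72, 991/384) = 4.722 servings → $4.96.
bell pepper only: max(340/109, 991/155) = 6.394 servings → $3.84.
kale + bell pepper with both tight: 1.802 servings and 1.929 servings → $3.05.
The minimum over all feasible corners is $3.05.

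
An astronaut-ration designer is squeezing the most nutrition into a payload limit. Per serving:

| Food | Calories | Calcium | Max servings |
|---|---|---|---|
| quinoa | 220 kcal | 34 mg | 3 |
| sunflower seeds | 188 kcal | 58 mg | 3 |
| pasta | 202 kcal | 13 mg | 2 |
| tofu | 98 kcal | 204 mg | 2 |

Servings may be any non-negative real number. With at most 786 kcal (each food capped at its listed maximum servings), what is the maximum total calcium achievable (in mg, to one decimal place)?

Calcium per kcal: tofu 2.082, sunflower seeds 0.3085, quinoa 0.1545, pasta 0.06436.
Take 2 servings of tofu: uses 196 kcal, +408.0 mg calcium (running total 408.0 mg).
Take 3 servings of sunflower seeds: uses 564 kcal, +174.0 mg calcium (running total 582.0 mg).
Take 0.1182 servings of quinoa: uses 26 kcal, +4.0 mg calcium (running total 586.0 mg).
Filling greedily by calcium-per-kcal is optimal for one linear limit, giving 586.0 mg.

586.0 mg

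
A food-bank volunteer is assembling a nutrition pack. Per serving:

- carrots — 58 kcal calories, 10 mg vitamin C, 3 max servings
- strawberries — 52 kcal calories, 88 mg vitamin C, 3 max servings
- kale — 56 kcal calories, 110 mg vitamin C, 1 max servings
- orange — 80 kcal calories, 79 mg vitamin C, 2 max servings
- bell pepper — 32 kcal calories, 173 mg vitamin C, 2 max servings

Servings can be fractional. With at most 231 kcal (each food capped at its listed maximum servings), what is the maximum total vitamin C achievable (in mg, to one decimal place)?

643.8 mg

Vitamin C per kcal: bell pepper 5.406, kale 1.964, strawberries 1.692, orange 0.9875, carrots 0.1724.
Take 2 servings of bell pepper: uses 64 kcal, +346.0 mg vitamin C (running total 346.0 mg).
Take 1 serving of kale: uses 56 kcal, +110.0 mg vitamin C (running total 456.0 mg).
Take 2.135 servings of strawberries: uses 111 kcal, +187.8 mg vitamin C (running total 643.8 mg).
Greedy by best ratio exhausts the calories allowance optimally: 643.8 mg.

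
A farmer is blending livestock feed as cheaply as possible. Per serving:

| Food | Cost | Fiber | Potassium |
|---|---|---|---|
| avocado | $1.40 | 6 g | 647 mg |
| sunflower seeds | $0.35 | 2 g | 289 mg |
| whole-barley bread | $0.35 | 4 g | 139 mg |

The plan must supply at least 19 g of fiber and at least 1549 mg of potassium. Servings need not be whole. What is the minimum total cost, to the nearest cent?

$2.37

avocado only: max(19/6, 1549/647) = 3.167 servings → $4.43.
sunflower seeds only: max(19/2, 1549/289) = 9.5 servings → $3.33.
whole-barley bread only: max(19/4, 1549/139) = 11.14 servings → $3.90.
avocado + sunflower seeds: the both-tight solution has a negative serving — not a feasible corner.
avocado + whole-barley bread with both tight: 2.027 servings and 1.71 servings → $3.44.
sunflower seeds + whole-barley bread with both tight: 4.049 servings and 2.726 servings → $2.37.
The minimum over all feasible corners is $2.37.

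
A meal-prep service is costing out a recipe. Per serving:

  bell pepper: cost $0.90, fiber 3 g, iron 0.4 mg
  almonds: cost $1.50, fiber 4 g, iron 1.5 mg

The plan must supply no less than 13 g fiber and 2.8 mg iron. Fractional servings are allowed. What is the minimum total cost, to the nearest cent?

$4.23

Two binding constraints pin down two serving amounts, so the optimal mix uses at most two foods. The candidates are each food alone (scaled to the tighter of fiber/iron) and each pair with both constraints tight.
bell pepper only: max(13/3, 2.8/0.4) = 7 servings → $6.30.
almonds only: max(13/4, 2.8/1.5) = 3.25 servings → $4.88.
bell pepper + almonds with both tight: 2.862 servings and 1.103 servings → $4.23.
Cheapest feasible corner: $4.23.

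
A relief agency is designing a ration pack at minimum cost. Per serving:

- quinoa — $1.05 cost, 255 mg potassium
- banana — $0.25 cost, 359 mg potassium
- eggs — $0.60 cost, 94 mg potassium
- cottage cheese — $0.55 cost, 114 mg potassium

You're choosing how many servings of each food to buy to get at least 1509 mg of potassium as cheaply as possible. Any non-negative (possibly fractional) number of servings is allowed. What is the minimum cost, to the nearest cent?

Cost per mg of potassium: banana $0.0007, quinoa $0.0041, cottage cheese $0.0048, eggs $0.0064.
With no serving limits, use only banana: 1509 mg / 359 mg = 4.203 servings × $0.25 = $1.05.

$1.05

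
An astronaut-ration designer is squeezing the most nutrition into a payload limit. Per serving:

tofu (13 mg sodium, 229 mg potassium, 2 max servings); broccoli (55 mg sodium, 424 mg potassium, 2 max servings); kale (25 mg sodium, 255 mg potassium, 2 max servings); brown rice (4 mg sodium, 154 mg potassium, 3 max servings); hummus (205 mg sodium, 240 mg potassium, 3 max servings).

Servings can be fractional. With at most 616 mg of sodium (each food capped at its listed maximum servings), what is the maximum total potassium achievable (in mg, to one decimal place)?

Potassium per mg sodium: brown rice 38.5, tofu 17.62, kale 10.2, broccoli 7.709, hummus 1.171.
Take 3 servings of brown rice: uses 12 mg sodium, +462.0 mg potassium (running total 462.0 mg).
Take 2 servings of tofu: uses 26 mg sodium, +458.0 mg potassium (running total 920.0 mg).
Take 2 servings of kale: uses 50 mg sodium, +510.0 mg potassium (running total 1430.0 mg).
Take 2 servings of broccoli: uses 110 mg sodium, +848.0 mg potassium (running total 2278.0 mg).
Take 2.039 servings of hummus: uses 418 mg sodium, +489.4 mg potassium (running total 2767.4 mg).
Filling greedily by potassium-per-mg sodium is optimal for one linear limit, giving 2767.4 mg.

2767.4 mg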